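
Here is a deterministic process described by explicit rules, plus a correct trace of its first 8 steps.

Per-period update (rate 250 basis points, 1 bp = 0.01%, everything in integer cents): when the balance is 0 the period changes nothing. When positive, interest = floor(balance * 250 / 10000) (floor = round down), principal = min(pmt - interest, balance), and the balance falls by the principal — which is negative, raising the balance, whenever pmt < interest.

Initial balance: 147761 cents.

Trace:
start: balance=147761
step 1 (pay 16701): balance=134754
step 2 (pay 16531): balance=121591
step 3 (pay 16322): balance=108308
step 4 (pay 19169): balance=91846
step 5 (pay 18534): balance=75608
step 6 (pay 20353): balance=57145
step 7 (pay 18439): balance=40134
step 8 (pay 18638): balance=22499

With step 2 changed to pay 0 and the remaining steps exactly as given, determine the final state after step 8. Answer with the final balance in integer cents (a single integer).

41670

(re-executing from step 2 with the substitution; state before step 2: balance=134754)
step 2 (pay 0): balance=138122
step 3 (pay 16322): balance=125253
step 4 (pay 19169): balance=109215
step 5 (pay 18534): balance=93411
step 6 (pay 20353): balance=75393
step 7 (pay 18439): balance=58838
step 8 (pay 18638): balance=41670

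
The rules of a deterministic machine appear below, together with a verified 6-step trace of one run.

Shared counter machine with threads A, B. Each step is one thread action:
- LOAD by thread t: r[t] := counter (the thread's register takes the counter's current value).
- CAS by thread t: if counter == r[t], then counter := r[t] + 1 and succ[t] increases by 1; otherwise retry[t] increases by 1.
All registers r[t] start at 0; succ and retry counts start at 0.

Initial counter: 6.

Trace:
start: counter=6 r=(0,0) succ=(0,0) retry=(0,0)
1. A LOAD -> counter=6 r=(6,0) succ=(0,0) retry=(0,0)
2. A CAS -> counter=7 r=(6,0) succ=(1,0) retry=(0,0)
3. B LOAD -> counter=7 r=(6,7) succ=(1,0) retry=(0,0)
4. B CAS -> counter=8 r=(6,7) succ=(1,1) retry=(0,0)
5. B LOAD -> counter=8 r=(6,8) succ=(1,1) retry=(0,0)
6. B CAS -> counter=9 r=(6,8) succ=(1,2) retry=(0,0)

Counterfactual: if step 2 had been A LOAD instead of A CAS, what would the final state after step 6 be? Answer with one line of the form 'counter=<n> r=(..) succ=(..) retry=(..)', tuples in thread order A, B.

counter=8 r=(6,7) succ=(0,2) retry=(0,0)

(re-executing from step 2 with the substitution; state before step 2: counter=6 r=(6,0) succ=(0,0) retry=(0,0))
2. A LOAD -> counter=6 r=(6,0) succ=(0,0) retry=(0,0)
3. B LOAD -> counter=6 r=(6,6) succ=(0,0) retry=(0,0)
4. B CAS -> counter=7 r=(6,6) succ=(0,1) retry=(0,0)
5. B LOAD -> counter=7 r=(6,7) succ=(0,1) retry=(0,0)
6. B CAS -> counter=8 r=(6,7) succ=(0,2) retry=(0,0)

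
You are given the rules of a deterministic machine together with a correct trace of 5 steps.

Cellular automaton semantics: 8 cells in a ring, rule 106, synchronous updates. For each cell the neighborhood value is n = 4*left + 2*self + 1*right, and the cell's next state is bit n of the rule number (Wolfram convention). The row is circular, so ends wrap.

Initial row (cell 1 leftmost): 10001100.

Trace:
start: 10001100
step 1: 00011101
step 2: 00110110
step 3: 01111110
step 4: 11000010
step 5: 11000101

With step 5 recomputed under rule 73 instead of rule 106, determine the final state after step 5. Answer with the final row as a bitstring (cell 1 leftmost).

(re-executing step 5 under rule 73; state before step 5: 11000010)
step 5: 11011000

11011000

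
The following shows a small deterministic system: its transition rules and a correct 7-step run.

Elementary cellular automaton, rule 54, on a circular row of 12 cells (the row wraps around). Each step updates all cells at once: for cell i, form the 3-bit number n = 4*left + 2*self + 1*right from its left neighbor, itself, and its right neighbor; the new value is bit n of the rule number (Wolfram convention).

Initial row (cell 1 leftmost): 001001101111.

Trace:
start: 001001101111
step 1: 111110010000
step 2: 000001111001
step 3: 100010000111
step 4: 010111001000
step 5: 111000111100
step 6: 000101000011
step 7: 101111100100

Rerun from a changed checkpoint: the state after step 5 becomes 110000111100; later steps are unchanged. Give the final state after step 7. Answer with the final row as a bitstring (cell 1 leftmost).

111111100100

state after step 5 := 110000111100
step 6: 001001000011
step 7: 111111100100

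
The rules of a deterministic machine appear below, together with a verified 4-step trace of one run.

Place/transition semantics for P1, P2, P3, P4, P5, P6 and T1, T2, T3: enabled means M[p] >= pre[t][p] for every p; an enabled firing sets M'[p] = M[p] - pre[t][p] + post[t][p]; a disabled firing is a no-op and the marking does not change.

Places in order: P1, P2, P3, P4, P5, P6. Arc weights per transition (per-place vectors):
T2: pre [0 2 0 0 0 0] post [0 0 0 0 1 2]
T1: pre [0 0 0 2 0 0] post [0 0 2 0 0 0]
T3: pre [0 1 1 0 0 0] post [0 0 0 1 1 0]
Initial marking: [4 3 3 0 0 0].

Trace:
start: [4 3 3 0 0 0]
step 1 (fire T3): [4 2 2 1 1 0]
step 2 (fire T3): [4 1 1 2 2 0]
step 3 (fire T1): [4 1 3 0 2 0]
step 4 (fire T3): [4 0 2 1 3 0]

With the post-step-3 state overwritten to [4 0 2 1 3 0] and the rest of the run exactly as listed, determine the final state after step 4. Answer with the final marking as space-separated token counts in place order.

4 0 2 1 3 0

state after step 3 := [4 0 2 1 3 0]
step 4 (fire T3): [4 0 2 1 3 0]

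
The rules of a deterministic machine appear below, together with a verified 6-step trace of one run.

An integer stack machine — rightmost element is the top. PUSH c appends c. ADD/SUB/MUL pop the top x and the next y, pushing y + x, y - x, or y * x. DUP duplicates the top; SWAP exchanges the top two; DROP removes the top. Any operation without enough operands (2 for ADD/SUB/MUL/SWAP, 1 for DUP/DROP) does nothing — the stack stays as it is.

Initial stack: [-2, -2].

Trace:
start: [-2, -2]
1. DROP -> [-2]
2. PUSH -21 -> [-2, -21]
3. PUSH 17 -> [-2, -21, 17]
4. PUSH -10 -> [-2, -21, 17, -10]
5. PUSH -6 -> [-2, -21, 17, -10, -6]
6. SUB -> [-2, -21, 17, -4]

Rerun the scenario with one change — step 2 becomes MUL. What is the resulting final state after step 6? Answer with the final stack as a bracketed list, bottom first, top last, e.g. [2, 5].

(re-executing from step 2 with the substitution; state before step 2: [-2])
2. MUL -> [-2]
3. PUSH 17 -> [-2, 17]
4. PUSH -10 -> [-2, 17, -10]
5. PUSH -6 -> [-2, 17, -10, -6]
6. SUB -> [-2, 17, -4]

[-2, 17, -4]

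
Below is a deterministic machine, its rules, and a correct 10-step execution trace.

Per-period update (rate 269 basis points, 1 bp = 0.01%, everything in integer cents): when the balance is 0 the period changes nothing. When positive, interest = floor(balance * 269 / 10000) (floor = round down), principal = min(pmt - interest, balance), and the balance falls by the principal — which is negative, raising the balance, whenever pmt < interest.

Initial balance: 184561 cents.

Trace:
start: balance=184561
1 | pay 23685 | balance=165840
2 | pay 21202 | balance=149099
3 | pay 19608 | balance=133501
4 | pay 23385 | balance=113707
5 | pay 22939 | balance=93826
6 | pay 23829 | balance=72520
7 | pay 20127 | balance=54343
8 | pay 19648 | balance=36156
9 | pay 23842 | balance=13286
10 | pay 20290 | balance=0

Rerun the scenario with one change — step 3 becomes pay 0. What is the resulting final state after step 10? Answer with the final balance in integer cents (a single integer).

(re-executing from step 3 with the substitution; state before step 3: balance=149099)
3 | pay 0 | balance=153109
4 | pay 23385 | balance=133842
5 | pay 22939 | balance=114503
6 | pay 23829 | balance=93754
7 | pay 20127 | balance=76148
8 | pay 19648 | balance=58548
9 | pay 23842 | balance=36280
10 | pay 20290 | balance=16965

16965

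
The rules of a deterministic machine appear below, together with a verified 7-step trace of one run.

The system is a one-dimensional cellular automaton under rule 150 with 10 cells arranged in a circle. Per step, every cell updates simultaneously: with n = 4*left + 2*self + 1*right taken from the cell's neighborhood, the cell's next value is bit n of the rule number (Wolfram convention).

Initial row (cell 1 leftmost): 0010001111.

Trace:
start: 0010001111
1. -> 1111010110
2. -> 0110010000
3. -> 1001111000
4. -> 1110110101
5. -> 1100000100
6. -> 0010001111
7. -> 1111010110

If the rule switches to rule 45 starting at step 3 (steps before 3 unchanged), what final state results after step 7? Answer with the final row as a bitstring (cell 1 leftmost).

(re-executing steps 3..7 under rule 45; state before step 3: 0110010000)
3. -> 0100010111
4. -> 1101011100
5. -> 1011110000
6. -> 1110000110
7. -> 1000110101

1000110101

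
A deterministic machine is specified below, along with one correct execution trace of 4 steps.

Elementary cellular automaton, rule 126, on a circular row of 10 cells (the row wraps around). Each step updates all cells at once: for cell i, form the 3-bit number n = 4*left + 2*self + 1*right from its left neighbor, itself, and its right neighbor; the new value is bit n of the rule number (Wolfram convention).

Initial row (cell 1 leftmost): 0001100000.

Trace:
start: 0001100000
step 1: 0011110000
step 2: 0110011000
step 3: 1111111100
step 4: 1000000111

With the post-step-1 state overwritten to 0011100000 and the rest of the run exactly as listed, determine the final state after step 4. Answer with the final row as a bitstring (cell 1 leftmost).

state after step 1 := 0011100000
step 2: 0110110000
step 3: 1111111000
step 4: 1000001101

1000001101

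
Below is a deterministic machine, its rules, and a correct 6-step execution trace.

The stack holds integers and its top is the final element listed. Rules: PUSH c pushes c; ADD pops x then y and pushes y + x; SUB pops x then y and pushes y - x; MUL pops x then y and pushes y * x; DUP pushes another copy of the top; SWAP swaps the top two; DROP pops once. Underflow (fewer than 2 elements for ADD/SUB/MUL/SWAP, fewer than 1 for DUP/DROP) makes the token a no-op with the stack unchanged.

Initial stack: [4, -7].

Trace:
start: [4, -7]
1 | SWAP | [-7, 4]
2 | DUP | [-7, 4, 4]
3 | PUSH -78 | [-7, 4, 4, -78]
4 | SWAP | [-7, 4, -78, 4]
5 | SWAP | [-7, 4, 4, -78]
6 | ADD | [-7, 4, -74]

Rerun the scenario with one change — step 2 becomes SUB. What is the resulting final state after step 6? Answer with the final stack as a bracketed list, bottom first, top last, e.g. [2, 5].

(re-executing from step 2 with the substitution; state before step 2: [-7, 4])
2 | SUB | [-11]
3 | PUSH -78 | [-11, -78]
4 | SWAP | [-78, -11]
5 | SWAP | [-11, -78]
6 | ADD | [-89]

[-89]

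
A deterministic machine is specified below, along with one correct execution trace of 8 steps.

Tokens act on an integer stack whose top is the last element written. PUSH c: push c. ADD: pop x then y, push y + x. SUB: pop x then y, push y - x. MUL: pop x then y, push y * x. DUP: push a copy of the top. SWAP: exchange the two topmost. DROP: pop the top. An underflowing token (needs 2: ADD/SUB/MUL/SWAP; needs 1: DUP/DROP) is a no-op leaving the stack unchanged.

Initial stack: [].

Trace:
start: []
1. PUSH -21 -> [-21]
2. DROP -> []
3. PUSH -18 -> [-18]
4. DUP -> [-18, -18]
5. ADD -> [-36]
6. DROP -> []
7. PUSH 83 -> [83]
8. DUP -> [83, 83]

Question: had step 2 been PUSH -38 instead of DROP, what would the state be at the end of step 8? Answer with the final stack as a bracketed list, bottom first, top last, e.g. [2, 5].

(re-executing from step 2 with the substitution; state before step 2: [-21])
2. PUSH -38 -> [-21, -38]
3. PUSH -18 -> [-21, -38, -18]
4. DUP -> [-21, -38, -18, -18]
5. ADD -> [-21, -38, -36]
6. DROP -> [-21, -38]
7. PUSH 83 -> [-21, -38, 83]
8. DUP -> [-21, -38, 83, 83]

[-21, -38, 83, 83]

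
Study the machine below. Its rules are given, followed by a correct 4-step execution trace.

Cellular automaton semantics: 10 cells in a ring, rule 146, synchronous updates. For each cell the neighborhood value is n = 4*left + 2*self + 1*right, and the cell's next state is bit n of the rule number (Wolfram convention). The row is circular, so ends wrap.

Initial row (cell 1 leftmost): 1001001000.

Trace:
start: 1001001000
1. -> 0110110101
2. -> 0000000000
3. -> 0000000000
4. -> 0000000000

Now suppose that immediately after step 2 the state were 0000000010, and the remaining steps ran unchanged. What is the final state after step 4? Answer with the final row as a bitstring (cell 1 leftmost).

state after step 2 := 0000000010
3. -> 0000000101
4. -> 1000001000

1000001000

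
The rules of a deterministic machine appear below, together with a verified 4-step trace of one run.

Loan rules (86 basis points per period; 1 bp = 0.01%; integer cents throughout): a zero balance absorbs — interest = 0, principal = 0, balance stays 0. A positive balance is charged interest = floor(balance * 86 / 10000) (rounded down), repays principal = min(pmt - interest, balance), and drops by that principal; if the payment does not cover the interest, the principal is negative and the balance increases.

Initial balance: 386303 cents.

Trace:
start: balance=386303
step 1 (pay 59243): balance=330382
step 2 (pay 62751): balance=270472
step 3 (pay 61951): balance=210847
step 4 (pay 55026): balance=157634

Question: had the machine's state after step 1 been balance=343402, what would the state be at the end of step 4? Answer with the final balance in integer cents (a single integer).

state after step 1 := balance=343402
step 2 (pay 62751): balance=283604
step 3 (pay 61951): balance=224091
step 4 (pay 55026): balance=170992

170992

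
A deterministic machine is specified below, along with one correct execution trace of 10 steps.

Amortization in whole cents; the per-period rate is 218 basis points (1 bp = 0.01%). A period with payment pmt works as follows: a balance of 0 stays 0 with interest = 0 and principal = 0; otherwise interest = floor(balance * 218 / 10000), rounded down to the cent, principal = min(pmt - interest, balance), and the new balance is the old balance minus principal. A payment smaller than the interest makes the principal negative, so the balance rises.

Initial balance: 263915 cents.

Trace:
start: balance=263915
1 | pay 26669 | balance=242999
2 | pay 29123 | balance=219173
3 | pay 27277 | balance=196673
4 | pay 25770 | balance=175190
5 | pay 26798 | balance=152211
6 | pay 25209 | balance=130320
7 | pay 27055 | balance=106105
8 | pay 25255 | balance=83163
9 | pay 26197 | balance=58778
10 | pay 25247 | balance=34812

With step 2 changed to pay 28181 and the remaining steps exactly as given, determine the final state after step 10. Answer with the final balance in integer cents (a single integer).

(re-executing from step 2 with the substitution; state before step 2: balance=242999)
2 | pay 28181 | balance=220115
3 | pay 27277 | balance=197636
4 | pay 25770 | balance=176174
5 | pay 26798 | balance=153216
6 | pay 25209 | balance=131347
7 | pay 27055 | balance=107155
8 | pay 25255 | balance=84235
9 | pay 26197 | balance=59874
10 | pay 25247 | balance=35932

35932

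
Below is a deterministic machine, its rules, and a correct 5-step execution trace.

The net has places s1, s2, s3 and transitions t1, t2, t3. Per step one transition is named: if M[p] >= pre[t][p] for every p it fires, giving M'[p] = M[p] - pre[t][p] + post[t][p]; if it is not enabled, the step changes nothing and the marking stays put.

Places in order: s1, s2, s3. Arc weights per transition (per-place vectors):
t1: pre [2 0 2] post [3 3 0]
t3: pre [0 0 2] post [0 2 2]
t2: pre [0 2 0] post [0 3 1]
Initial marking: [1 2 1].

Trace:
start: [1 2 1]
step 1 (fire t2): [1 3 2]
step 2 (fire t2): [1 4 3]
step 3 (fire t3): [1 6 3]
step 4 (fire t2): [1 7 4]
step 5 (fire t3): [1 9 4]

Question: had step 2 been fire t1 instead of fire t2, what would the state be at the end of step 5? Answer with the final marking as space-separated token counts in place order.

(re-executing from step 2 with the substitution; state before step 2: [1 3 2])
step 2 (fire t1): [1 3 2]
step 3 (fire t3): [1 5 2]
step 4 (fire t2): [1 6 3]
step 5 (fire t3): [1 8 3]

1 8 3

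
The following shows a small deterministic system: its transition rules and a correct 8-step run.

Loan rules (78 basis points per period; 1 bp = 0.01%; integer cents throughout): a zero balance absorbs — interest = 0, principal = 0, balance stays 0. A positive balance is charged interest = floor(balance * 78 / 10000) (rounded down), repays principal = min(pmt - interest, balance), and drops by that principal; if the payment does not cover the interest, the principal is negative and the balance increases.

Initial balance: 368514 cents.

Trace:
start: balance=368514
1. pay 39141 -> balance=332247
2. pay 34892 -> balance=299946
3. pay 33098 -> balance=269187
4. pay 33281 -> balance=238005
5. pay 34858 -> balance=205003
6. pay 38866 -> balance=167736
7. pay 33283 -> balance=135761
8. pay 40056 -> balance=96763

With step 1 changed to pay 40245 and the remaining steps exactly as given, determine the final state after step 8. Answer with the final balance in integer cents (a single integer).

95596

(re-executing from step 1 with the substitution; state before step 1: balance=368514)
1. pay 40245 -> balance=331143
2. pay 34892 -> balance=298833
3. pay 33098 -> balance=268065
4. pay 33281 -> balance=236874
5. pay 34858 -> balance=203863
6. pay 38866 -> balance=166587
7. pay 33283 -> balance=134603
8. pay 40056 -> balance=95596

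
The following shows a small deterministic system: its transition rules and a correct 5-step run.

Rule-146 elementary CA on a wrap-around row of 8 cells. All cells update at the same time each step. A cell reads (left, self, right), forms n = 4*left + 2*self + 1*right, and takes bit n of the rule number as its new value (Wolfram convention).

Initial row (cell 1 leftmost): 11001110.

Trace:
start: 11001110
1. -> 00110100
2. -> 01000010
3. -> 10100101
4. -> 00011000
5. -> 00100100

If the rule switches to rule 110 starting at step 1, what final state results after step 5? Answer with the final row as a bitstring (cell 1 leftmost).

01001100

(re-executing steps 1..5 under rule 110; state before step 1: 11001110)
1. -> 11011011
2. -> 01111110
3. -> 11000010
4. -> 11000111
5. -> 01001100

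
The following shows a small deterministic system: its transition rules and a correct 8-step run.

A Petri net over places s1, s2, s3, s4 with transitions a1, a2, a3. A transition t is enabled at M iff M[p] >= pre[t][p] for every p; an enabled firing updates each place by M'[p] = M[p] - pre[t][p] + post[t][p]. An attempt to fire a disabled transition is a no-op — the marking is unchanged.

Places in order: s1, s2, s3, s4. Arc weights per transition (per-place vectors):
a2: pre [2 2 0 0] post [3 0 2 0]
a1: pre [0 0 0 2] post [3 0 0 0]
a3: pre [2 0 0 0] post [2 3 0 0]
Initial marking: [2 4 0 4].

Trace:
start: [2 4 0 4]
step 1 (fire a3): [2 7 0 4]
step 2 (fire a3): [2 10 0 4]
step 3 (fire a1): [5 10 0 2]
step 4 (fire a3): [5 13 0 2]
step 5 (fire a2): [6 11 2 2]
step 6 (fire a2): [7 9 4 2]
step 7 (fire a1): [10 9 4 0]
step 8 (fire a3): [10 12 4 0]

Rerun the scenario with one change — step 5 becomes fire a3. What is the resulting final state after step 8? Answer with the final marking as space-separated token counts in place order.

(re-executing from step 5 with the substitution; state before step 5: [5 13 0 2])
step 5 (fire a3): [5 16 0 2]
step 6 (fire a2): [6 14 2 2]
step 7 (fire a1): [9 14 2 0]
step 8 (fire a3): [9 17 2 0]

9 17 2 0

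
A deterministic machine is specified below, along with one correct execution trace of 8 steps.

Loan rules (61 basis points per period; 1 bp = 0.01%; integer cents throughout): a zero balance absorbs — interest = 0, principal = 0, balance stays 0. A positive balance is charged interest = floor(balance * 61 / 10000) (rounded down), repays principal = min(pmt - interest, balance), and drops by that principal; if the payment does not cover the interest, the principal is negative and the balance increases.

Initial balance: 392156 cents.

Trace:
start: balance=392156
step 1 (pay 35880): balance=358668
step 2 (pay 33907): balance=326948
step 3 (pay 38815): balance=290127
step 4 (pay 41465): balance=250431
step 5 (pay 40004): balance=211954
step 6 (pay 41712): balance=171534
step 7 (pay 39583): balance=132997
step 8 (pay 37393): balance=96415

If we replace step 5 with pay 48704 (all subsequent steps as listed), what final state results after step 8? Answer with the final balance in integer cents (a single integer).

(re-executing from step 5 with the substitution; state before step 5: balance=250431)
step 5 (pay 48704): balance=203254
step 6 (pay 41712): balance=162781
step 7 (pay 39583): balance=124190
step 8 (pay 37393): balance=87554

87554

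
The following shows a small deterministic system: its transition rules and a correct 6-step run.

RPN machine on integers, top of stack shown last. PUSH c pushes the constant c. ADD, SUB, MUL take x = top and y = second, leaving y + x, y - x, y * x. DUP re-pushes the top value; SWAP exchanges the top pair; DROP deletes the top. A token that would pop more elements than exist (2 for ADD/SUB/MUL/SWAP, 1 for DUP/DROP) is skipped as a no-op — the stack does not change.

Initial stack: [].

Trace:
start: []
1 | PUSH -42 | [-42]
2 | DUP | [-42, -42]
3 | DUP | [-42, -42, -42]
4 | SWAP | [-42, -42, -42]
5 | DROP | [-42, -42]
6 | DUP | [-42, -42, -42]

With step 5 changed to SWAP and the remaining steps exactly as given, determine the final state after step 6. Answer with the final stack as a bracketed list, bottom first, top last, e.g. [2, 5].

(re-executing from step 5 with the substitution; state before step 5: [-42, -42, -42])
5 | SWAP | [-42, -42, -42]
6 | DUP | [-42, -42, -42, -42]

[-42, -42, -42, -42]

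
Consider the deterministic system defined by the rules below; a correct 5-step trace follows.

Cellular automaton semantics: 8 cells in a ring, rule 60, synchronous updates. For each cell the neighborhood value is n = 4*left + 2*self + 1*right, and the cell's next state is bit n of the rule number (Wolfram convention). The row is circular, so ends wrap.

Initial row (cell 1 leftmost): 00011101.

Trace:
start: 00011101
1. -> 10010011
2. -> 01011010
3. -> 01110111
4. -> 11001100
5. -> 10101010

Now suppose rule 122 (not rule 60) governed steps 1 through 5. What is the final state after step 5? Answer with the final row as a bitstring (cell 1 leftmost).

(re-executing steps 1..5 under rule 122; state before step 1: 00011101)
1. -> 10110110
2. -> 01111111
3. -> 11000001
4. -> 01100011
5. -> 11110111

11110111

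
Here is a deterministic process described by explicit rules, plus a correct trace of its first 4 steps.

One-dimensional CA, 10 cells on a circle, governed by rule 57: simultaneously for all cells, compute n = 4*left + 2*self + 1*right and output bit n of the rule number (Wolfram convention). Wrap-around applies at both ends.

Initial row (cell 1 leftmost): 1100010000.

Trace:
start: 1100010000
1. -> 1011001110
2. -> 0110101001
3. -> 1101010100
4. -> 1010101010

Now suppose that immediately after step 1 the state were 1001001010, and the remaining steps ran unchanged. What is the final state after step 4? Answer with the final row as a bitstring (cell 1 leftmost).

0101001001

state after step 1 := 1001001010
2. -> 0100100101
3. -> 1010010010
4. -> 0101001001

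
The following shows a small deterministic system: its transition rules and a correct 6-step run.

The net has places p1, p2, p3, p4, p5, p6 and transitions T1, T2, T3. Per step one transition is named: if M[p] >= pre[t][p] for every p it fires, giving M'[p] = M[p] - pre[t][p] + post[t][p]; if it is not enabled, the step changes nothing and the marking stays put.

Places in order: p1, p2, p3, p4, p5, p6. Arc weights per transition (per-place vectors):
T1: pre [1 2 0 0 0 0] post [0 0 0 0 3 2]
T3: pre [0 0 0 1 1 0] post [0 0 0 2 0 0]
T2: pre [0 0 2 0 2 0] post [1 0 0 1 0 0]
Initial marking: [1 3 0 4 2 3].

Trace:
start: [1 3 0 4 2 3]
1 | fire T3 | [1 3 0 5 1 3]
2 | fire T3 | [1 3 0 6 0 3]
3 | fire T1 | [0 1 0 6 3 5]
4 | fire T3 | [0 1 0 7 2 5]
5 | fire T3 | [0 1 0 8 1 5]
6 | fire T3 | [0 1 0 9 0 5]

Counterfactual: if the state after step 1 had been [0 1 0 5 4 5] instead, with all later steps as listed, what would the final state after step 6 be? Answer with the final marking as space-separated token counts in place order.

state after step 1 := [0 1 0 5 4 5]
2 | fire T3 | [0 1 0 6 3 5]
3 | fire T1 | [0 1 0 6 3 5]
4 | fire T3 | [0 1 0 7 2 5]
5 | fire T3 | [0 1 0 8 1 5]
6 | fire T3 | [0 1 0 9 0 5]

0 1 0 9 0 5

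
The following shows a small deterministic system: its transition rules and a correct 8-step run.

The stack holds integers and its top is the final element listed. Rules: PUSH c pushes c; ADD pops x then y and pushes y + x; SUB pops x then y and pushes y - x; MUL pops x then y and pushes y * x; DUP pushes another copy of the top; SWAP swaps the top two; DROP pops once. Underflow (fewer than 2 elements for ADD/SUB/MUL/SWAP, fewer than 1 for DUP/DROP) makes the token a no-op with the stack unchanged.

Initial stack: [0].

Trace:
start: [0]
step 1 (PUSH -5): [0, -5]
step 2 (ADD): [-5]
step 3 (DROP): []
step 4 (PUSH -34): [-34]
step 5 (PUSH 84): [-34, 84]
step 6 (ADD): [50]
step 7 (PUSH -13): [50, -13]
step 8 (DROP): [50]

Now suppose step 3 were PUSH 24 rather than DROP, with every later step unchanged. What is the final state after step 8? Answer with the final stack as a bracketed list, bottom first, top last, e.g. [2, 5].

[-5, 24, 50]

(re-executing from step 3 with the substitution; state before step 3: [-5])
step 3 (PUSH 24): [-5, 24]
step 4 (PUSH -34): [-5, 24, -34]
step 5 (PUSH 84): [-5, 24, -34, 84]
step 6 (ADD): [-5, 24, 50]
step 7 (PUSH -13): [-5, 24, 50, -13]
step 8 (DROP): [-5, 24, 50]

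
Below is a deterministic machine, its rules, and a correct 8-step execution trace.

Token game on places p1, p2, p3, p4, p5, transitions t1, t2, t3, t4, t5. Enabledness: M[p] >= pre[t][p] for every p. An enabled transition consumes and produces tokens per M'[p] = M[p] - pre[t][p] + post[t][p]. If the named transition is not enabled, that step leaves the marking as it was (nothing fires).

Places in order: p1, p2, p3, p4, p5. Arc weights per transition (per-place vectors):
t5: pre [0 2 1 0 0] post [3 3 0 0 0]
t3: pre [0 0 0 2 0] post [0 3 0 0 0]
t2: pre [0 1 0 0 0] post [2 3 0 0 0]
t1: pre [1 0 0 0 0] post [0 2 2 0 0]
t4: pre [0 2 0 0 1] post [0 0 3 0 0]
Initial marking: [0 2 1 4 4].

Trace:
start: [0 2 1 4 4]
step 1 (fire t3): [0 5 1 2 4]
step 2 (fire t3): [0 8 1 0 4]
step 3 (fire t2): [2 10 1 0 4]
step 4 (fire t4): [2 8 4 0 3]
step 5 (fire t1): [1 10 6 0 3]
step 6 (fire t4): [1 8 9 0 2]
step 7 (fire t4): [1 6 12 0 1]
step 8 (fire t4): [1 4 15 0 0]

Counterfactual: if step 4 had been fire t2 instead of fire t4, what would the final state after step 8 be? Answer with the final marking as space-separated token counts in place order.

3 8 12 0 1

(re-executing from step 4 with the substitution; state before step 4: [2 10 1 0 4])
step 4 (fire t2): [4 12 1 0 4]
step 5 (fire t1): [3 14 3 0 4]
step 6 (fire t4): [3 12 6 0 3]
step 7 (fire t4): [3 10 9 0 2]
step 8 (fire t4): [3 8 12 0 1]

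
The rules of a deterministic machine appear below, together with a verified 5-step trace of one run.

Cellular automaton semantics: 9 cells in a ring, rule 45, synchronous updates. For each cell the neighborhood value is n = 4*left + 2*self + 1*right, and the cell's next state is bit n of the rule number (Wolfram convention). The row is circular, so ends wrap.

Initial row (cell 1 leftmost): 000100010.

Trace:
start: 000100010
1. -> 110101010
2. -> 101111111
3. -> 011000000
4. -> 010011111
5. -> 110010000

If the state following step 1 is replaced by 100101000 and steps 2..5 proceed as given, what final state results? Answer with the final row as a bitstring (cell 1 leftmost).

state after step 1 := 100101000
2. -> 100111010
3. -> 100100111
4. -> 000100100
5. -> 110100101

110100101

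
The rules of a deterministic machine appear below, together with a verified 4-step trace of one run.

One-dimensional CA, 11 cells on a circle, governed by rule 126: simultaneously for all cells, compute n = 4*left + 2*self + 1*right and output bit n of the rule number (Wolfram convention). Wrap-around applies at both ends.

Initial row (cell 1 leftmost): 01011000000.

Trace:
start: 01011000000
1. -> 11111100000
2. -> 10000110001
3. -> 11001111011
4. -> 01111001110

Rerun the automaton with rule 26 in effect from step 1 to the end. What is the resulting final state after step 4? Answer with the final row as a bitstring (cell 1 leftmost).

10000000001

(re-executing steps 1..4 under rule 26; state before step 1: 01011000000)
1. -> 10010100000
2. -> 01100010001
3. -> 01010101010
4. -> 10000000001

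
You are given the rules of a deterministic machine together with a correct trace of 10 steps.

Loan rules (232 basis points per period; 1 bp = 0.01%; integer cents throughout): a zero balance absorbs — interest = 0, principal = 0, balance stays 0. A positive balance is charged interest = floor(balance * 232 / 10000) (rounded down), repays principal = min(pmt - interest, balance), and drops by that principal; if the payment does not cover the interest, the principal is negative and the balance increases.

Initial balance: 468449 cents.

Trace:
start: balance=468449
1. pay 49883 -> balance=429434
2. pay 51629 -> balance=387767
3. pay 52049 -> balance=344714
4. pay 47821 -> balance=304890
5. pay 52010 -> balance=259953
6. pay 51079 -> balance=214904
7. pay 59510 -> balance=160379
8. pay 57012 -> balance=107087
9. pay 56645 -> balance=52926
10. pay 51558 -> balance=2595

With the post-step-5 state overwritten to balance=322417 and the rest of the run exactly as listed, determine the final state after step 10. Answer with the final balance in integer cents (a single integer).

72651

state after step 5 := balance=322417
6. pay 51079 -> balance=278818
7. pay 59510 -> balance=225776
8. pay 57012 -> balance=174002
9. pay 56645 -> balance=121393
10. pay 51558 -> balance=72651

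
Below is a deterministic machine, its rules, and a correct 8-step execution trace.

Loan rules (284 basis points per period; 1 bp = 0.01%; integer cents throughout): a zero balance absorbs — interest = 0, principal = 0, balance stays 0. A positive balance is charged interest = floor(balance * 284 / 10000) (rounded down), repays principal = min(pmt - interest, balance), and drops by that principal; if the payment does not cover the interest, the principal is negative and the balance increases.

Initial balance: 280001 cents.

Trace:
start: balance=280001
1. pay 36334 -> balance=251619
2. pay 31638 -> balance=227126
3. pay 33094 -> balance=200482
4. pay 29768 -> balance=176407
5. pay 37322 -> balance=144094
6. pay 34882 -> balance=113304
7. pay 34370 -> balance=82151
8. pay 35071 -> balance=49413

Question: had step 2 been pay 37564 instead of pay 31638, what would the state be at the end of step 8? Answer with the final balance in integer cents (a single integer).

42403

(re-executing from step 2 with the substitution; state before step 2: balance=251619)
2. pay 37564 -> balance=221200
3. pay 33094 -> balance=194388
4. pay 29768 -> balance=170140
5. pay 37322 -> balance=137649
6. pay 34882 -> balance=106676
7. pay 34370 -> balance=75335
8. pay 35071 -> balance=42403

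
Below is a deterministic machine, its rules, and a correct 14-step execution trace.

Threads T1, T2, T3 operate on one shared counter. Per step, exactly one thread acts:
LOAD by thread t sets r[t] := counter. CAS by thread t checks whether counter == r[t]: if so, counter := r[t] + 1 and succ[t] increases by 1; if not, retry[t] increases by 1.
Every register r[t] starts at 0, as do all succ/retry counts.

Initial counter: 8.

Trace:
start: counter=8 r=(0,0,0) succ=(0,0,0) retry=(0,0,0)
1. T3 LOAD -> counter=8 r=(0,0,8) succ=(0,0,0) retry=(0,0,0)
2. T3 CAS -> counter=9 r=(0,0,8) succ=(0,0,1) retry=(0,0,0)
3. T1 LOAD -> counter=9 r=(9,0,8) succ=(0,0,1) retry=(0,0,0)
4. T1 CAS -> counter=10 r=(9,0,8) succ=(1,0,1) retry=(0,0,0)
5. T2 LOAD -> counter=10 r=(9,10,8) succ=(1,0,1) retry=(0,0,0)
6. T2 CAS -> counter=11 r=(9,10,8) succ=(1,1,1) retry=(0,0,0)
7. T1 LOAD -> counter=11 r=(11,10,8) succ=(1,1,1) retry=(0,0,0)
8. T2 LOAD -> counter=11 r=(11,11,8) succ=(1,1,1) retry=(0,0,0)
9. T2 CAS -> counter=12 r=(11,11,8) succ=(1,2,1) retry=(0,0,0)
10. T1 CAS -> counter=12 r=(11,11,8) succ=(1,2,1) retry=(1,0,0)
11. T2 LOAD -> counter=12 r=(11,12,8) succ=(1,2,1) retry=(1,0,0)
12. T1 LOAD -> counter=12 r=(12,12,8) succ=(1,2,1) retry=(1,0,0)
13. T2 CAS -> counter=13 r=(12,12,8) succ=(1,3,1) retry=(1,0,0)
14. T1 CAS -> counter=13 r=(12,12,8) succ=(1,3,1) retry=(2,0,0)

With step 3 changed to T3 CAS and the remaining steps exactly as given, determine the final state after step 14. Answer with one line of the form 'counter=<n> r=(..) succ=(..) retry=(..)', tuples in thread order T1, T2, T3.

(re-executing from step 3 with the substitution; state before step 3: counter=9 r=(0,0,8) succ=(0,0,1) retry=(0,0,0))
3. T3 CAS -> counter=9 r=(0,0,8) succ=(0,0,1) retry=(0,0,1)
4. T1 CAS -> counter=9 r=(0,0,8) succ=(0,0,1) retry=(1,0,1)
5. T2 LOAD -> counter=9 r=(0,9,8) succ=(0,0,1) retry=(1,0,1)
6. T2 CAS -> counter=10 r=(0,9,8) succ=(0,1,1) retry=(1,0,1)
7. T1 LOAD -> counter=10 r=(10,9,8) succ=(0,1,1) retry=(1,0,1)
8. T2 LOAD -> counter=10 r=(10,10,8) succ=(0,1,1) retry=(1,0,1)
9. T2 CAS -> counter=11 r=(10,10,8) succ=(0,2,1) retry=(1,0,1)
10. T1 CAS -> counter=11 r=(10,10,8) succ=(0,2,1) retry=(2,0,1)
11. T2 LOAD -> counter=11 r=(10,11,8) succ=(0,2,1) retry=(2,0,1)
12. T1 LOAD -> counter=11 r=(11,11,8) succ=(0,2,1) retry=(2,0,1)
13. T2 CAS -> counter=12 r=(11,11,8) succ=(0,3,1) retry=(2,0,1)
14. T1 CAS -> counter=12 r=(11,11,8) succ=(0,3,1) retry=(3,0,1)

counter=12 r=(11,11,8) succ=(0,3,1) retry=(3,0,1)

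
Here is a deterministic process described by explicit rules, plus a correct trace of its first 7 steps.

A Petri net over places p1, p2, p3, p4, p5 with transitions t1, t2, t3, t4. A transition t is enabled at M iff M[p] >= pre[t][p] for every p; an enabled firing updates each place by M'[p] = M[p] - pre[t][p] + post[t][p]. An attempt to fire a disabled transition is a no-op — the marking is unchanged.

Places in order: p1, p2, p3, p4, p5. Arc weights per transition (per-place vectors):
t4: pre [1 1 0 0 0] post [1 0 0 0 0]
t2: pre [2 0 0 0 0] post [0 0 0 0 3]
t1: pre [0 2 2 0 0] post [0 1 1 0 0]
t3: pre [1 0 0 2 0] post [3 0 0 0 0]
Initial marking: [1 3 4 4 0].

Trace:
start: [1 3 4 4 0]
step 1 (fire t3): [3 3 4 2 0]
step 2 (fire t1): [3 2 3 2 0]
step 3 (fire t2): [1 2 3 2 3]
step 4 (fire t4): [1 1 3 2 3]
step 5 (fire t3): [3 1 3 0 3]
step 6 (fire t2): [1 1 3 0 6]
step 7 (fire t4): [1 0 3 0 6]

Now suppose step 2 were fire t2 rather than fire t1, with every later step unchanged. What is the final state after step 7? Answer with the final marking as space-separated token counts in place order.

1 1 4 0 6

(re-executing from step 2 with the substitution; state before step 2: [3 3 4 2 0])
step 2 (fire t2): [1 3 4 2 3]
step 3 (fire t2): [1 3 4 2 3]
step 4 (fire t4): [1 2 4 2 3]
step 5 (fire t3): [3 2 4 0 3]
step 6 (fire t2): [1 2 4 0 6]
step 7 (fire t4): [1 1 4 0 6]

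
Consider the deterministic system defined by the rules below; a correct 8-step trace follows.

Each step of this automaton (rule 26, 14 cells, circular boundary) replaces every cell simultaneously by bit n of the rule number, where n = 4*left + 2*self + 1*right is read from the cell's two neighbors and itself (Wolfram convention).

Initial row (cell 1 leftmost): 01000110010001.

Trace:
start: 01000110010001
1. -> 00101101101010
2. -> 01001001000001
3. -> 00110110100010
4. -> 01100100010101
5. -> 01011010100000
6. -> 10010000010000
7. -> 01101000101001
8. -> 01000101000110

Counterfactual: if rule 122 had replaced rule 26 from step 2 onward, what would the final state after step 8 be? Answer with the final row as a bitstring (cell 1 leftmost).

00000000000000

(re-executing steps 2..8 under rule 122; state before step 2: 00101101101010)
2. -> 01011111110101
3. -> 10110000011010
4. -> 01111000111101
5. -> 11001101100110
6. -> 11111111111111
7. -> 00000000000000
8. -> 00000000000000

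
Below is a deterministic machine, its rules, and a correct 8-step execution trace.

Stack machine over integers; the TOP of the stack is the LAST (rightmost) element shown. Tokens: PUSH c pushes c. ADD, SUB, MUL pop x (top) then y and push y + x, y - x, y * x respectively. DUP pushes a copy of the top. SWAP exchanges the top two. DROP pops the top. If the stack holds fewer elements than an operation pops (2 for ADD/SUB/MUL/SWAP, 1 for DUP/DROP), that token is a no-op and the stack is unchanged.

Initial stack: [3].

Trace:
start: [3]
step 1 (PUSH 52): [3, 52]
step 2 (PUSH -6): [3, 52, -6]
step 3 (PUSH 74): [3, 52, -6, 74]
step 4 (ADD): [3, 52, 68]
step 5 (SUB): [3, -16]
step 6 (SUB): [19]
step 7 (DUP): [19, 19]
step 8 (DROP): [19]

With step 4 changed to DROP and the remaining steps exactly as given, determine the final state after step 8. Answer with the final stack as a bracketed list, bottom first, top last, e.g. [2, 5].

(re-executing from step 4 with the substitution; state before step 4: [3, 52, -6, 74])
step 4 (DROP): [3, 52, -6]
step 5 (SUB): [3, 58]
step 6 (SUB): [-55]
step 7 (DUP): [-55, -55]
step 8 (DROP): [-55]

[-55]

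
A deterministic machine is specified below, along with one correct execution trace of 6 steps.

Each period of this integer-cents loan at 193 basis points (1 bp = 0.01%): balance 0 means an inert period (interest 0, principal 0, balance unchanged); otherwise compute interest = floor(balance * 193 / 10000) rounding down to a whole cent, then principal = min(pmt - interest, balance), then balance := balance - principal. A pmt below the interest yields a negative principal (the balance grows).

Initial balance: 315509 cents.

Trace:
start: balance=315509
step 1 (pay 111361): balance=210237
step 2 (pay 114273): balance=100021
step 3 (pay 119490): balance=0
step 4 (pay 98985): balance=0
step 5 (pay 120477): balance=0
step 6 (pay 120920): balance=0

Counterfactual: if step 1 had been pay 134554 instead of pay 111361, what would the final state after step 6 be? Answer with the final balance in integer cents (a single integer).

0

(re-executing from step 1 with the substitution; state before step 1: balance=315509)
step 1 (pay 134554): balance=187044
step 2 (pay 114273): balance=76380
step 3 (pay 119490): balance=0
step 4 (pay 98985): balance=0
step 5 (pay 120477): balance=0
step 6 (pay 120920): balance=0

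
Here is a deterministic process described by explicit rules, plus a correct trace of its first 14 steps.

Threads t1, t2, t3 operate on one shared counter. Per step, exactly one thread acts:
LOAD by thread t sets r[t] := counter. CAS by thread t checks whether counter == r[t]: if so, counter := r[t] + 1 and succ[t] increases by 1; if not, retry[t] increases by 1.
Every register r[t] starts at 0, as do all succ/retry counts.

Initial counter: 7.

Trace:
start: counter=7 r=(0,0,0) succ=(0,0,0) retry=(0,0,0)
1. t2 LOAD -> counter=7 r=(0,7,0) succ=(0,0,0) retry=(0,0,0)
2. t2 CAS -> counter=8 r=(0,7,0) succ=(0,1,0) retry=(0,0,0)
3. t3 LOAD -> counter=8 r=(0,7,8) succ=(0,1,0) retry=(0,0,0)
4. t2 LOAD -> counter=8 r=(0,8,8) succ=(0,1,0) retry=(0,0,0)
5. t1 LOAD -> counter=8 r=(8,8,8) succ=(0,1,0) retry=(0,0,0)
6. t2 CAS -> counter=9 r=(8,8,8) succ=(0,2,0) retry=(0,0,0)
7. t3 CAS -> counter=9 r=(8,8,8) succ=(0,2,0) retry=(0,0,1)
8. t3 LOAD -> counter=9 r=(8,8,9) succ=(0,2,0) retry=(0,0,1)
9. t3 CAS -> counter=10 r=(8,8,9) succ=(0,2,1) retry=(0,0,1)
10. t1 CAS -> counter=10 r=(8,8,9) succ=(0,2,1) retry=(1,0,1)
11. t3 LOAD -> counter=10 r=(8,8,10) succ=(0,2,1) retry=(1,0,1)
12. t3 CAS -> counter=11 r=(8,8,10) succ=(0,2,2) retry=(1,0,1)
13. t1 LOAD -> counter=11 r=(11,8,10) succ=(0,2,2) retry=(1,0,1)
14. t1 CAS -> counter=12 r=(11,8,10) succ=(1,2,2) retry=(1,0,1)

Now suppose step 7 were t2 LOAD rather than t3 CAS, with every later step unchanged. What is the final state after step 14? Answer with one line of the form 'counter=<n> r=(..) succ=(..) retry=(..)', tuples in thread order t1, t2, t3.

(re-executing from step 7 with the substitution; state before step 7: counter=9 r=(8,8,8) succ=(0,2,0) retry=(0,0,0))
7. t2 LOAD -> counter=9 r=(8,9,8) succ=(0,2,0) retry=(0,0,0)
8. t3 LOAD -> counter=9 r=(8,9,9) succ=(0,2,0) retry=(0,0,0)
9. t3 CAS -> counter=10 r=(8,9,9) succ=(0,2,1) retry=(0,0,0)
10. t1 CAS -> counter=10 r=(8,9,9) succ=(0,2,1) retry=(1,0,0)
11. t3 LOAD -> counter=10 r=(8,9,10) succ=(0,2,1) retry=(1,0,0)
12. t3 CAS -> counter=11 r=(8,9,10) succ=(0,2,2) retry=(1,0,0)
13. t1 LOAD -> counter=11 r=(11,9,10) succ=(0,2,2) retry=(1,0,0)
14. t1 CAS -> counter=12 r=(11,9,10) succ=(1,2,2) retry=(1,0,0)

counter=12 r=(11,9,10) succ=(1,2,2) retry=(1,0,0)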